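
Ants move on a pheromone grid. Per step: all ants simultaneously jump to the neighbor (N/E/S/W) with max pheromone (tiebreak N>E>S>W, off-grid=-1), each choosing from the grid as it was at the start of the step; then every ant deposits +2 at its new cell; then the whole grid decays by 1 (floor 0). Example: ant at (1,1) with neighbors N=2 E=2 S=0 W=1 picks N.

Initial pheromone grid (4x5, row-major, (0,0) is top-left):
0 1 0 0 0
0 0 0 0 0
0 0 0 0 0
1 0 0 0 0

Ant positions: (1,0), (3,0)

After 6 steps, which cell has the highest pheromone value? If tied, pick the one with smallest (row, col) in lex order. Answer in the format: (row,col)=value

Answer: (0,3)=1

Derivation:
Step 1: ant0:(1,0)->N->(0,0) | ant1:(3,0)->N->(2,0)
  grid max=1 at (0,0)
Step 2: ant0:(0,0)->E->(0,1) | ant1:(2,0)->N->(1,0)
  grid max=1 at (0,1)
Step 3: ant0:(0,1)->E->(0,2) | ant1:(1,0)->N->(0,0)
  grid max=1 at (0,0)
Step 4: ant0:(0,2)->E->(0,3) | ant1:(0,0)->E->(0,1)
  grid max=1 at (0,1)
Step 5: ant0:(0,3)->E->(0,4) | ant1:(0,1)->E->(0,2)
  grid max=1 at (0,2)
Step 6: ant0:(0,4)->S->(1,4) | ant1:(0,2)->E->(0,3)
  grid max=1 at (0,3)
Final grid:
  0 0 0 1 0
  0 0 0 0 1
  0 0 0 0 0
  0 0 0 0 0
Max pheromone 1 at (0,3)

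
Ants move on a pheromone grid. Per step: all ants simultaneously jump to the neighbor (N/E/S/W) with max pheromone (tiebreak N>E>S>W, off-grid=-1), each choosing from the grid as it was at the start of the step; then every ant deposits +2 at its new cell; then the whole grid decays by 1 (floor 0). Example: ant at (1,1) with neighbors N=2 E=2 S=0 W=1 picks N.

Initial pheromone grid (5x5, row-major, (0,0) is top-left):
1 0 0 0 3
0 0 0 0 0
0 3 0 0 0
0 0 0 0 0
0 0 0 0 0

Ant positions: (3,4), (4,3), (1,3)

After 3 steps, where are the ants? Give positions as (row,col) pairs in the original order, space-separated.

Step 1: ant0:(3,4)->N->(2,4) | ant1:(4,3)->N->(3,3) | ant2:(1,3)->N->(0,3)
  grid max=2 at (0,4)
Step 2: ant0:(2,4)->N->(1,4) | ant1:(3,3)->N->(2,3) | ant2:(0,3)->E->(0,4)
  grid max=3 at (0,4)
Step 3: ant0:(1,4)->N->(0,4) | ant1:(2,3)->N->(1,3) | ant2:(0,4)->S->(1,4)
  grid max=4 at (0,4)

(0,4) (1,3) (1,4)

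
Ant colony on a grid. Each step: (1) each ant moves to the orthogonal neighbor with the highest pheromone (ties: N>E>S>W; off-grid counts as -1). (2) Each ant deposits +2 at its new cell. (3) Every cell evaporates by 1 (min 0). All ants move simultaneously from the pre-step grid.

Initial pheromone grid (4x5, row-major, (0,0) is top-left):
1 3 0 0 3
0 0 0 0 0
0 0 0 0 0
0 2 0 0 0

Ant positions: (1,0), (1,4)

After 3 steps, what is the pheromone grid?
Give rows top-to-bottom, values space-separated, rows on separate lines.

After step 1: ants at (0,0),(0,4)
  2 2 0 0 4
  0 0 0 0 0
  0 0 0 0 0
  0 1 0 0 0
After step 2: ants at (0,1),(1,4)
  1 3 0 0 3
  0 0 0 0 1
  0 0 0 0 0
  0 0 0 0 0
After step 3: ants at (0,0),(0,4)
  2 2 0 0 4
  0 0 0 0 0
  0 0 0 0 0
  0 0 0 0 0

2 2 0 0 4
0 0 0 0 0
0 0 0 0 0
0 0 0 0 0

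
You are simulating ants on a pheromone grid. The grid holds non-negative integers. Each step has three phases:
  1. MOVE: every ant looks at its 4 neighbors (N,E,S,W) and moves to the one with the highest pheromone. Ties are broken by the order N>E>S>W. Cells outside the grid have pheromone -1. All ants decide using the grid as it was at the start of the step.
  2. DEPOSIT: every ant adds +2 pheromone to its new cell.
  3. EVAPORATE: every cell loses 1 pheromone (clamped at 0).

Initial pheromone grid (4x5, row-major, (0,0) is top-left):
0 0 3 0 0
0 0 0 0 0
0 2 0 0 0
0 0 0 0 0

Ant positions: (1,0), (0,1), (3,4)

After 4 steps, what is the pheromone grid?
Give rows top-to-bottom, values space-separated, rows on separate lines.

After step 1: ants at (0,0),(0,2),(2,4)
  1 0 4 0 0
  0 0 0 0 0
  0 1 0 0 1
  0 0 0 0 0
After step 2: ants at (0,1),(0,3),(1,4)
  0 1 3 1 0
  0 0 0 0 1
  0 0 0 0 0
  0 0 0 0 0
After step 3: ants at (0,2),(0,2),(0,4)
  0 0 6 0 1
  0 0 0 0 0
  0 0 0 0 0
  0 0 0 0 0
After step 4: ants at (0,3),(0,3),(1,4)
  0 0 5 3 0
  0 0 0 0 1
  0 0 0 0 0
  0 0 0 0 0

0 0 5 3 0
0 0 0 0 1
0 0 0 0 0
0 0 0 0 0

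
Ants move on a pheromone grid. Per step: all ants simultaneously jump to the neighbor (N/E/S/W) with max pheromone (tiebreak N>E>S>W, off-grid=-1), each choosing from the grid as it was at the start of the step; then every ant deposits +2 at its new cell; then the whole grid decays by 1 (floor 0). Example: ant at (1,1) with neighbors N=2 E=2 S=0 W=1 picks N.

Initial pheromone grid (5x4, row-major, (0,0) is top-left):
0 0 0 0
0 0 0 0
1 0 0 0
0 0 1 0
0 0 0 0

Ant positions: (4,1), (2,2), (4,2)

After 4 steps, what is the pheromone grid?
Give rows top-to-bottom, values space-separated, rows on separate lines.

After step 1: ants at (3,1),(3,2),(3,2)
  0 0 0 0
  0 0 0 0
  0 0 0 0
  0 1 4 0
  0 0 0 0
After step 2: ants at (3,2),(3,1),(3,1)
  0 0 0 0
  0 0 0 0
  0 0 0 0
  0 4 5 0
  0 0 0 0
After step 3: ants at (3,1),(3,2),(3,2)
  0 0 0 0
  0 0 0 0
  0 0 0 0
  0 5 8 0
  0 0 0 0
After step 4: ants at (3,2),(3,1),(3,1)
  0 0 0 0
  0 0 0 0
  0 0 0 0
  0 8 9 0
  0 0 0 0

0 0 0 0
0 0 0 0
0 0 0 0
0 8 9 0
0 0 0 0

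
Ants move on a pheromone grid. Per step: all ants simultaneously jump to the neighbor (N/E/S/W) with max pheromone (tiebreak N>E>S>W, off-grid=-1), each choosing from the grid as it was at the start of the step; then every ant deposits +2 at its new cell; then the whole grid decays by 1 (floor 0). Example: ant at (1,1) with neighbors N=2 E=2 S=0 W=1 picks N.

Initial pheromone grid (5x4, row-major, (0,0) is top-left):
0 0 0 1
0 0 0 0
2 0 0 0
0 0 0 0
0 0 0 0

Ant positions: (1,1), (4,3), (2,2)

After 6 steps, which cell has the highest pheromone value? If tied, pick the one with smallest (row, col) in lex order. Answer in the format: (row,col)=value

Answer: (0,2)=9

Derivation:
Step 1: ant0:(1,1)->N->(0,1) | ant1:(4,3)->N->(3,3) | ant2:(2,2)->N->(1,2)
  grid max=1 at (0,1)
Step 2: ant0:(0,1)->E->(0,2) | ant1:(3,3)->N->(2,3) | ant2:(1,2)->N->(0,2)
  grid max=3 at (0,2)
Step 3: ant0:(0,2)->E->(0,3) | ant1:(2,3)->N->(1,3) | ant2:(0,2)->E->(0,3)
  grid max=3 at (0,3)
Step 4: ant0:(0,3)->W->(0,2) | ant1:(1,3)->N->(0,3) | ant2:(0,3)->W->(0,2)
  grid max=5 at (0,2)
Step 5: ant0:(0,2)->E->(0,3) | ant1:(0,3)->W->(0,2) | ant2:(0,2)->E->(0,3)
  grid max=7 at (0,3)
Step 6: ant0:(0,3)->W->(0,2) | ant1:(0,2)->E->(0,3) | ant2:(0,3)->W->(0,2)
  grid max=9 at (0,2)
Final grid:
  0 0 9 8
  0 0 0 0
  0 0 0 0
  0 0 0 0
  0 0 0 0
Max pheromone 9 at (0,2)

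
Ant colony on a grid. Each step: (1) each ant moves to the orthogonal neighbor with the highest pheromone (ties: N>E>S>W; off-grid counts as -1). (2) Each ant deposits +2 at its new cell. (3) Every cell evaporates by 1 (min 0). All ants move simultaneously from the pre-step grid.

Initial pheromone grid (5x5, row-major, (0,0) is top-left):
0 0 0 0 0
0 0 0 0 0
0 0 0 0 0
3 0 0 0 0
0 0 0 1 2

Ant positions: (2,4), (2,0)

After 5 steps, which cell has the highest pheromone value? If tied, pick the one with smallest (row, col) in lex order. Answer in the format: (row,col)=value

Answer: (3,0)=4

Derivation:
Step 1: ant0:(2,4)->N->(1,4) | ant1:(2,0)->S->(3,0)
  grid max=4 at (3,0)
Step 2: ant0:(1,4)->N->(0,4) | ant1:(3,0)->N->(2,0)
  grid max=3 at (3,0)
Step 3: ant0:(0,4)->S->(1,4) | ant1:(2,0)->S->(3,0)
  grid max=4 at (3,0)
Step 4: ant0:(1,4)->N->(0,4) | ant1:(3,0)->N->(2,0)
  grid max=3 at (3,0)
Step 5: ant0:(0,4)->S->(1,4) | ant1:(2,0)->S->(3,0)
  grid max=4 at (3,0)
Final grid:
  0 0 0 0 0
  0 0 0 0 1
  0 0 0 0 0
  4 0 0 0 0
  0 0 0 0 0
Max pheromone 4 at (3,0)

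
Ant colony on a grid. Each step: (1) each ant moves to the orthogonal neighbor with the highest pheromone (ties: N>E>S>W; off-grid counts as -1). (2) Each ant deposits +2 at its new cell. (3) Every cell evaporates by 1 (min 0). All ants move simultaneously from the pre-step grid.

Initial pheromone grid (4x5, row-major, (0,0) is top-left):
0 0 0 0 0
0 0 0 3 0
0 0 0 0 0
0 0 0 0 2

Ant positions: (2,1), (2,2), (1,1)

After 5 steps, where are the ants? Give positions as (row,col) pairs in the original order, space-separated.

Step 1: ant0:(2,1)->N->(1,1) | ant1:(2,2)->N->(1,2) | ant2:(1,1)->N->(0,1)
  grid max=2 at (1,3)
Step 2: ant0:(1,1)->N->(0,1) | ant1:(1,2)->E->(1,3) | ant2:(0,1)->S->(1,1)
  grid max=3 at (1,3)
Step 3: ant0:(0,1)->S->(1,1) | ant1:(1,3)->N->(0,3) | ant2:(1,1)->N->(0,1)
  grid max=3 at (0,1)
Step 4: ant0:(1,1)->N->(0,1) | ant1:(0,3)->S->(1,3) | ant2:(0,1)->S->(1,1)
  grid max=4 at (0,1)
Step 5: ant0:(0,1)->S->(1,1) | ant1:(1,3)->N->(0,3) | ant2:(1,1)->N->(0,1)
  grid max=5 at (0,1)

(1,1) (0,3) (0,1)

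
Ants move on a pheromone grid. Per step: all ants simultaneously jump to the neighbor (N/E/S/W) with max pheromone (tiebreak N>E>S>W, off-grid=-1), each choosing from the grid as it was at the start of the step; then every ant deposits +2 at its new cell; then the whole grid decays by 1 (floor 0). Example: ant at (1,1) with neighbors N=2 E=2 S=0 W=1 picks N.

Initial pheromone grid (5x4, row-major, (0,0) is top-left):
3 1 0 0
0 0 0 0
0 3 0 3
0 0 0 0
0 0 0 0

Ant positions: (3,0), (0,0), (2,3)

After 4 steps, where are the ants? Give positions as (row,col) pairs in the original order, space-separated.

Step 1: ant0:(3,0)->N->(2,0) | ant1:(0,0)->E->(0,1) | ant2:(2,3)->N->(1,3)
  grid max=2 at (0,0)
Step 2: ant0:(2,0)->E->(2,1) | ant1:(0,1)->W->(0,0) | ant2:(1,3)->S->(2,3)
  grid max=3 at (0,0)
Step 3: ant0:(2,1)->N->(1,1) | ant1:(0,0)->E->(0,1) | ant2:(2,3)->N->(1,3)
  grid max=2 at (0,0)
Step 4: ant0:(1,1)->N->(0,1) | ant1:(0,1)->W->(0,0) | ant2:(1,3)->S->(2,3)
  grid max=3 at (0,0)

(0,1) (0,0) (2,3)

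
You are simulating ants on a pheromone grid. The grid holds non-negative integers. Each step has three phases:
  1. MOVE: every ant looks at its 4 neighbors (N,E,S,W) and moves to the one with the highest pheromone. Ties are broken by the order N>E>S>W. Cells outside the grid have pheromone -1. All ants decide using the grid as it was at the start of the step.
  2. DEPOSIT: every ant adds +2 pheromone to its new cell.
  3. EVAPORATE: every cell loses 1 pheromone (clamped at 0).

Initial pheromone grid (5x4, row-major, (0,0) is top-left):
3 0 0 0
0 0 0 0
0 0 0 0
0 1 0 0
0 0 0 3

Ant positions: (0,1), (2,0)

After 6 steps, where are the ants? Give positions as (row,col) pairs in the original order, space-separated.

Step 1: ant0:(0,1)->W->(0,0) | ant1:(2,0)->N->(1,0)
  grid max=4 at (0,0)
Step 2: ant0:(0,0)->S->(1,0) | ant1:(1,0)->N->(0,0)
  grid max=5 at (0,0)
Step 3: ant0:(1,0)->N->(0,0) | ant1:(0,0)->S->(1,0)
  grid max=6 at (0,0)
Step 4: ant0:(0,0)->S->(1,0) | ant1:(1,0)->N->(0,0)
  grid max=7 at (0,0)
Step 5: ant0:(1,0)->N->(0,0) | ant1:(0,0)->S->(1,0)
  grid max=8 at (0,0)
Step 6: ant0:(0,0)->S->(1,0) | ant1:(1,0)->N->(0,0)
  grid max=9 at (0,0)

(1,0) (0,0)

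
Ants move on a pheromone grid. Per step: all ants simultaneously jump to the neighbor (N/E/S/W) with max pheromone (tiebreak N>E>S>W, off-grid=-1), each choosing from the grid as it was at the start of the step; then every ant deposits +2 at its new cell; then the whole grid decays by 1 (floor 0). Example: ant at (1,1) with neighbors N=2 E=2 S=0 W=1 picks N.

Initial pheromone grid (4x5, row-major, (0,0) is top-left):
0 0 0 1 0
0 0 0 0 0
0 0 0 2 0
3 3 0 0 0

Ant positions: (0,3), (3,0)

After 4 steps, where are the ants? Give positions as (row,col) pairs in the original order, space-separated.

Step 1: ant0:(0,3)->E->(0,4) | ant1:(3,0)->E->(3,1)
  grid max=4 at (3,1)
Step 2: ant0:(0,4)->S->(1,4) | ant1:(3,1)->W->(3,0)
  grid max=3 at (3,0)
Step 3: ant0:(1,4)->N->(0,4) | ant1:(3,0)->E->(3,1)
  grid max=4 at (3,1)
Step 4: ant0:(0,4)->S->(1,4) | ant1:(3,1)->W->(3,0)
  grid max=3 at (3,0)

(1,4) (3,0)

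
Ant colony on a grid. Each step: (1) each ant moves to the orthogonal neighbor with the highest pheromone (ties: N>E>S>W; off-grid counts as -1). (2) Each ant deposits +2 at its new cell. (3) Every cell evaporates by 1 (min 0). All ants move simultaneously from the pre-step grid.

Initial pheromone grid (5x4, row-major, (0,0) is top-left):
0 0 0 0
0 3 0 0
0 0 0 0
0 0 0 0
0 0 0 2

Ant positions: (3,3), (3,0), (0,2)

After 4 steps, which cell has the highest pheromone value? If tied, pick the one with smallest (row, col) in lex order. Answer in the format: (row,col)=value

Step 1: ant0:(3,3)->S->(4,3) | ant1:(3,0)->N->(2,0) | ant2:(0,2)->E->(0,3)
  grid max=3 at (4,3)
Step 2: ant0:(4,3)->N->(3,3) | ant1:(2,0)->N->(1,0) | ant2:(0,3)->S->(1,3)
  grid max=2 at (4,3)
Step 3: ant0:(3,3)->S->(4,3) | ant1:(1,0)->E->(1,1) | ant2:(1,3)->N->(0,3)
  grid max=3 at (4,3)
Step 4: ant0:(4,3)->N->(3,3) | ant1:(1,1)->N->(0,1) | ant2:(0,3)->S->(1,3)
  grid max=2 at (4,3)
Final grid:
  0 1 0 0
  0 1 0 1
  0 0 0 0
  0 0 0 1
  0 0 0 2
Max pheromone 2 at (4,3)

Answer: (4,3)=2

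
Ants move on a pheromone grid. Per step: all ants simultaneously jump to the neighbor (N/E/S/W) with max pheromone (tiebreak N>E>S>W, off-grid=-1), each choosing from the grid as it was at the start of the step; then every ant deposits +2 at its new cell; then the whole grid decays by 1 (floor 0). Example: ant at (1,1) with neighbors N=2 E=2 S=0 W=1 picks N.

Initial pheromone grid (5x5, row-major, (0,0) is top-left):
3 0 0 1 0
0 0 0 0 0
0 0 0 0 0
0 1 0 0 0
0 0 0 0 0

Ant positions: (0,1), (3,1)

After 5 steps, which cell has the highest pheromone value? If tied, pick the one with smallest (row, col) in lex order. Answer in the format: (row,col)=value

Answer: (0,0)=6

Derivation:
Step 1: ant0:(0,1)->W->(0,0) | ant1:(3,1)->N->(2,1)
  grid max=4 at (0,0)
Step 2: ant0:(0,0)->E->(0,1) | ant1:(2,1)->N->(1,1)
  grid max=3 at (0,0)
Step 3: ant0:(0,1)->W->(0,0) | ant1:(1,1)->N->(0,1)
  grid max=4 at (0,0)
Step 4: ant0:(0,0)->E->(0,1) | ant1:(0,1)->W->(0,0)
  grid max=5 at (0,0)
Step 5: ant0:(0,1)->W->(0,0) | ant1:(0,0)->E->(0,1)
  grid max=6 at (0,0)
Final grid:
  6 4 0 0 0
  0 0 0 0 0
  0 0 0 0 0
  0 0 0 0 0
  0 0 0 0 0
Max pheromone 6 at (0,0)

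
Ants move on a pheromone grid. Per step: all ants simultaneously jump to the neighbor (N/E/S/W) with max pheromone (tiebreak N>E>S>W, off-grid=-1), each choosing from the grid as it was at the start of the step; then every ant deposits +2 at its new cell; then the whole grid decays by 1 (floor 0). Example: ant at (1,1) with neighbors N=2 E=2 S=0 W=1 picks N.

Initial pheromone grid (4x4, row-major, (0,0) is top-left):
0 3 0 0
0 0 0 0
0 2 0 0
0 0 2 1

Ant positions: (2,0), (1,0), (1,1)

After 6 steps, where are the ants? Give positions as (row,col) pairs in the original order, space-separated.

Step 1: ant0:(2,0)->E->(2,1) | ant1:(1,0)->N->(0,0) | ant2:(1,1)->N->(0,1)
  grid max=4 at (0,1)
Step 2: ant0:(2,1)->N->(1,1) | ant1:(0,0)->E->(0,1) | ant2:(0,1)->W->(0,0)
  grid max=5 at (0,1)
Step 3: ant0:(1,1)->N->(0,1) | ant1:(0,1)->W->(0,0) | ant2:(0,0)->E->(0,1)
  grid max=8 at (0,1)
Step 4: ant0:(0,1)->W->(0,0) | ant1:(0,0)->E->(0,1) | ant2:(0,1)->W->(0,0)
  grid max=9 at (0,1)
Step 5: ant0:(0,0)->E->(0,1) | ant1:(0,1)->W->(0,0) | ant2:(0,0)->E->(0,1)
  grid max=12 at (0,1)
Step 6: ant0:(0,1)->W->(0,0) | ant1:(0,0)->E->(0,1) | ant2:(0,1)->W->(0,0)
  grid max=13 at (0,1)

(0,0) (0,1) (0,0)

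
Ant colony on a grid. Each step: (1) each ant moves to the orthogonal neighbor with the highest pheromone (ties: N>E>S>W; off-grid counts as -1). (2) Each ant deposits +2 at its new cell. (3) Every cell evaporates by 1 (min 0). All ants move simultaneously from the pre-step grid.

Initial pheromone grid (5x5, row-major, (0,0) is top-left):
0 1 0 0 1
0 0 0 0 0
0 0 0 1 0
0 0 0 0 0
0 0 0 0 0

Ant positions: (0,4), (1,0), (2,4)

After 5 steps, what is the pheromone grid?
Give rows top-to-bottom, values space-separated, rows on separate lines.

After step 1: ants at (1,4),(0,0),(2,3)
  1 0 0 0 0
  0 0 0 0 1
  0 0 0 2 0
  0 0 0 0 0
  0 0 0 0 0
After step 2: ants at (0,4),(0,1),(1,3)
  0 1 0 0 1
  0 0 0 1 0
  0 0 0 1 0
  0 0 0 0 0
  0 0 0 0 0
After step 3: ants at (1,4),(0,2),(2,3)
  0 0 1 0 0
  0 0 0 0 1
  0 0 0 2 0
  0 0 0 0 0
  0 0 0 0 0
After step 4: ants at (0,4),(0,3),(1,3)
  0 0 0 1 1
  0 0 0 1 0
  0 0 0 1 0
  0 0 0 0 0
  0 0 0 0 0
After step 5: ants at (0,3),(0,4),(0,3)
  0 0 0 4 2
  0 0 0 0 0
  0 0 0 0 0
  0 0 0 0 0
  0 0 0 0 0

0 0 0 4 2
0 0 0 0 0
0 0 0 0 0
0 0 0 0 0
0 0 0 0 0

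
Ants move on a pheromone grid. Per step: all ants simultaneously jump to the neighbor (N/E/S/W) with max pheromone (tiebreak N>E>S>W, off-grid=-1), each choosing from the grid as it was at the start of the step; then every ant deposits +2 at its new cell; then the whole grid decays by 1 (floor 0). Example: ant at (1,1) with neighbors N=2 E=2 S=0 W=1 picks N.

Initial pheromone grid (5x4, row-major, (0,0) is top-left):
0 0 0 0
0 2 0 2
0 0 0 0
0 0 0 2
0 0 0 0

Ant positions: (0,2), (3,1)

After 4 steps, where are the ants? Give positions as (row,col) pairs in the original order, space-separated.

Step 1: ant0:(0,2)->E->(0,3) | ant1:(3,1)->N->(2,1)
  grid max=1 at (0,3)
Step 2: ant0:(0,3)->S->(1,3) | ant1:(2,1)->N->(1,1)
  grid max=2 at (1,1)
Step 3: ant0:(1,3)->N->(0,3) | ant1:(1,1)->N->(0,1)
  grid max=1 at (0,1)
Step 4: ant0:(0,3)->S->(1,3) | ant1:(0,1)->S->(1,1)
  grid max=2 at (1,1)

(1,3) (1,1)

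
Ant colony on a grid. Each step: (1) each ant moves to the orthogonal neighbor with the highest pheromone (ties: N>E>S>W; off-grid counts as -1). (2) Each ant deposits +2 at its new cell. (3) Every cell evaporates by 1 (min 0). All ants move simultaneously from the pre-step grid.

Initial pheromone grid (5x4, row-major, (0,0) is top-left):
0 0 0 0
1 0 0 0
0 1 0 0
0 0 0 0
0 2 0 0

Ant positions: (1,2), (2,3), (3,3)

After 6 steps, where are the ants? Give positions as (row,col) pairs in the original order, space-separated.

Step 1: ant0:(1,2)->N->(0,2) | ant1:(2,3)->N->(1,3) | ant2:(3,3)->N->(2,3)
  grid max=1 at (0,2)
Step 2: ant0:(0,2)->E->(0,3) | ant1:(1,3)->S->(2,3) | ant2:(2,3)->N->(1,3)
  grid max=2 at (1,3)
Step 3: ant0:(0,3)->S->(1,3) | ant1:(2,3)->N->(1,3) | ant2:(1,3)->S->(2,3)
  grid max=5 at (1,3)
Step 4: ant0:(1,3)->S->(2,3) | ant1:(1,3)->S->(2,3) | ant2:(2,3)->N->(1,3)
  grid max=6 at (1,3)
Step 5: ant0:(2,3)->N->(1,3) | ant1:(2,3)->N->(1,3) | ant2:(1,3)->S->(2,3)
  grid max=9 at (1,3)
Step 6: ant0:(1,3)->S->(2,3) | ant1:(1,3)->S->(2,3) | ant2:(2,3)->N->(1,3)
  grid max=10 at (1,3)

(2,3) (2,3) (1,3)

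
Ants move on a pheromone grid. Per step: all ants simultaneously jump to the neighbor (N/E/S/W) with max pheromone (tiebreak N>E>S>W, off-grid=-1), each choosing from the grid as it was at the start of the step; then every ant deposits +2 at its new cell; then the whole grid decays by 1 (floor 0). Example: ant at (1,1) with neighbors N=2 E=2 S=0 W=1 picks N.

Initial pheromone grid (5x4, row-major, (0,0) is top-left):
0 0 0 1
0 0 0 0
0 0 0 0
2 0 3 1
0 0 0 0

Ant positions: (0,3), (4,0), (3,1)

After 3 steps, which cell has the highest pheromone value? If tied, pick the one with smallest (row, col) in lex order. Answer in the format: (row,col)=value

Answer: (3,2)=4

Derivation:
Step 1: ant0:(0,3)->S->(1,3) | ant1:(4,0)->N->(3,0) | ant2:(3,1)->E->(3,2)
  grid max=4 at (3,2)
Step 2: ant0:(1,3)->N->(0,3) | ant1:(3,0)->N->(2,0) | ant2:(3,2)->N->(2,2)
  grid max=3 at (3,2)
Step 3: ant0:(0,3)->S->(1,3) | ant1:(2,0)->S->(3,0) | ant2:(2,2)->S->(3,2)
  grid max=4 at (3,2)
Final grid:
  0 0 0 0
  0 0 0 1
  0 0 0 0
  3 0 4 0
  0 0 0 0
Max pheromone 4 at (3,2)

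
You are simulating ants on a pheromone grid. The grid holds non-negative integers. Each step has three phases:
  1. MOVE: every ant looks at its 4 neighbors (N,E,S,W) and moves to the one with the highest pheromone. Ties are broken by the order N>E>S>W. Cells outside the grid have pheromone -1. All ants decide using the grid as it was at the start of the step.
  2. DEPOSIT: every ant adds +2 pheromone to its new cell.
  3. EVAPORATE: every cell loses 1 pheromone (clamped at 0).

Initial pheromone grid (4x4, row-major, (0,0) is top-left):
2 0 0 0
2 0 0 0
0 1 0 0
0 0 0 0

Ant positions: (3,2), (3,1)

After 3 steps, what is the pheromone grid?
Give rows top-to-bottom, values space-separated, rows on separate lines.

After step 1: ants at (2,2),(2,1)
  1 0 0 0
  1 0 0 0
  0 2 1 0
  0 0 0 0
After step 2: ants at (2,1),(2,2)
  0 0 0 0
  0 0 0 0
  0 3 2 0
  0 0 0 0
After step 3: ants at (2,2),(2,1)
  0 0 0 0
  0 0 0 0
  0 4 3 0
  0 0 0 0

0 0 0 0
0 0 0 0
0 4 3 0
0 0 0 0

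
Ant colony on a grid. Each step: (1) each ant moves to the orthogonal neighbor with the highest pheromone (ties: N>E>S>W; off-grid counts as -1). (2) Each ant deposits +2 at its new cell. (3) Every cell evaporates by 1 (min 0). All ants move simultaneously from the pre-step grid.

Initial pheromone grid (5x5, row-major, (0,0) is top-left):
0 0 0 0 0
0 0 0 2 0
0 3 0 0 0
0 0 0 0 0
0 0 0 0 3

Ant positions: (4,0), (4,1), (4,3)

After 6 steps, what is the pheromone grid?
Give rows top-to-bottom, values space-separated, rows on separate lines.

After step 1: ants at (3,0),(3,1),(4,4)
  0 0 0 0 0
  0 0 0 1 0
  0 2 0 0 0
  1 1 0 0 0
  0 0 0 0 4
After step 2: ants at (3,1),(2,1),(3,4)
  0 0 0 0 0
  0 0 0 0 0
  0 3 0 0 0
  0 2 0 0 1
  0 0 0 0 3
After step 3: ants at (2,1),(3,1),(4,4)
  0 0 0 0 0
  0 0 0 0 0
  0 4 0 0 0
  0 3 0 0 0
  0 0 0 0 4
After step 4: ants at (3,1),(2,1),(3,4)
  0 0 0 0 0
  0 0 0 0 0
  0 5 0 0 0
  0 4 0 0 1
  0 0 0 0 3
After step 5: ants at (2,1),(3,1),(4,4)
  0 0 0 0 0
  0 0 0 0 0
  0 6 0 0 0
  0 5 0 0 0
  0 0 0 0 4
After step 6: ants at (3,1),(2,1),(3,4)
  0 0 0 0 0
  0 0 0 0 0
  0 7 0 0 0
  0 6 0 0 1
  0 0 0 0 3

0 0 0 0 0
0 0 0 0 0
0 7 0 0 0
0 6 0 0 1
0 0 0 0 3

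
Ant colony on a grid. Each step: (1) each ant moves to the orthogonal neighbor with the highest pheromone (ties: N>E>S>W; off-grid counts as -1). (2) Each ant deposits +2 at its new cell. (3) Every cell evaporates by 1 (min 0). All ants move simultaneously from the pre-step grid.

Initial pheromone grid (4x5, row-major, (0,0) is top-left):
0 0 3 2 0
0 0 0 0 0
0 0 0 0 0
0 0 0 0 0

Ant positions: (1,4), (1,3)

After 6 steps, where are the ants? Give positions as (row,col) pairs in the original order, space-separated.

Step 1: ant0:(1,4)->N->(0,4) | ant1:(1,3)->N->(0,3)
  grid max=3 at (0,3)
Step 2: ant0:(0,4)->W->(0,3) | ant1:(0,3)->W->(0,2)
  grid max=4 at (0,3)
Step 3: ant0:(0,3)->W->(0,2) | ant1:(0,2)->E->(0,3)
  grid max=5 at (0,3)
Step 4: ant0:(0,2)->E->(0,3) | ant1:(0,3)->W->(0,2)
  grid max=6 at (0,3)
Step 5: ant0:(0,3)->W->(0,2) | ant1:(0,2)->E->(0,3)
  grid max=7 at (0,3)
Step 6: ant0:(0,2)->E->(0,3) | ant1:(0,3)->W->(0,2)
  grid max=8 at (0,3)

(0,3) (0,2)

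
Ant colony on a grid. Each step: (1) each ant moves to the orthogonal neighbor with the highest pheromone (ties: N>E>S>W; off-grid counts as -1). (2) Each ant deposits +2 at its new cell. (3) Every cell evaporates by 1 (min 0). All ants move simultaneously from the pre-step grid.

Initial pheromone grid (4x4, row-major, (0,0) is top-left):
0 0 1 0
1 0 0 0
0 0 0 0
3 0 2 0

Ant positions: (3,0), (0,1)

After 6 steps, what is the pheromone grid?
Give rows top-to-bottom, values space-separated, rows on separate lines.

After step 1: ants at (2,0),(0,2)
  0 0 2 0
  0 0 0 0
  1 0 0 0
  2 0 1 0
After step 2: ants at (3,0),(0,3)
  0 0 1 1
  0 0 0 0
  0 0 0 0
  3 0 0 0
After step 3: ants at (2,0),(0,2)
  0 0 2 0
  0 0 0 0
  1 0 0 0
  2 0 0 0
After step 4: ants at (3,0),(0,3)
  0 0 1 1
  0 0 0 0
  0 0 0 0
  3 0 0 0
After step 5: ants at (2,0),(0,2)
  0 0 2 0
  0 0 0 0
  1 0 0 0
  2 0 0 0
After step 6: ants at (3,0),(0,3)
  0 0 1 1
  0 0 0 0
  0 0 0 0
  3 0 0 0

0 0 1 1
0 0 0 0
0 0 0 0
3 0 0 0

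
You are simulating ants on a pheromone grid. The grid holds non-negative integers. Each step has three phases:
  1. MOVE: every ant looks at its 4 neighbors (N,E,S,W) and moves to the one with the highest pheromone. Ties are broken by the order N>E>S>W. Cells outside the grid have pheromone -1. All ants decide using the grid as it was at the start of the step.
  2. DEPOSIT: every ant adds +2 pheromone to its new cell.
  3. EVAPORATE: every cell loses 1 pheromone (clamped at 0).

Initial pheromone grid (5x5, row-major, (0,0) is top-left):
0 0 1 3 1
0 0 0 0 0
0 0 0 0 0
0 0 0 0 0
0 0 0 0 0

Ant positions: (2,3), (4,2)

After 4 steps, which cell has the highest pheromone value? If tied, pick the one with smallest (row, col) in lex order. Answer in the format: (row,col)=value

Answer: (0,3)=3

Derivation:
Step 1: ant0:(2,3)->N->(1,3) | ant1:(4,2)->N->(3,2)
  grid max=2 at (0,3)
Step 2: ant0:(1,3)->N->(0,3) | ant1:(3,2)->N->(2,2)
  grid max=3 at (0,3)
Step 3: ant0:(0,3)->E->(0,4) | ant1:(2,2)->N->(1,2)
  grid max=2 at (0,3)
Step 4: ant0:(0,4)->W->(0,3) | ant1:(1,2)->N->(0,2)
  grid max=3 at (0,3)
Final grid:
  0 0 1 3 0
  0 0 0 0 0
  0 0 0 0 0
  0 0 0 0 0
  0 0 0 0 0
Max pheromone 3 at (0,3)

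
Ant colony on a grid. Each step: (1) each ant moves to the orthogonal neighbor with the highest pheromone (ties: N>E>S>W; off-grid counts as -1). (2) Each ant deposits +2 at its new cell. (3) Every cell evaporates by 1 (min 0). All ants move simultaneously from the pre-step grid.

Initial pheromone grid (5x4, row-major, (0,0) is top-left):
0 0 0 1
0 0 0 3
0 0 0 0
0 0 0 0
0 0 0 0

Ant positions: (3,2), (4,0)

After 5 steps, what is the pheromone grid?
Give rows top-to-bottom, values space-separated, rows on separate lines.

After step 1: ants at (2,2),(3,0)
  0 0 0 0
  0 0 0 2
  0 0 1 0
  1 0 0 0
  0 0 0 0
After step 2: ants at (1,2),(2,0)
  0 0 0 0
  0 0 1 1
  1 0 0 0
  0 0 0 0
  0 0 0 0
After step 3: ants at (1,3),(1,0)
  0 0 0 0
  1 0 0 2
  0 0 0 0
  0 0 0 0
  0 0 0 0
After step 4: ants at (0,3),(0,0)
  1 0 0 1
  0 0 0 1
  0 0 0 0
  0 0 0 0
  0 0 0 0
After step 5: ants at (1,3),(0,1)
  0 1 0 0
  0 0 0 2
  0 0 0 0
  0 0 0 0
  0 0 0 0

0 1 0 0
0 0 0 2
0 0 0 0
0 0 0 0
0 0 0 0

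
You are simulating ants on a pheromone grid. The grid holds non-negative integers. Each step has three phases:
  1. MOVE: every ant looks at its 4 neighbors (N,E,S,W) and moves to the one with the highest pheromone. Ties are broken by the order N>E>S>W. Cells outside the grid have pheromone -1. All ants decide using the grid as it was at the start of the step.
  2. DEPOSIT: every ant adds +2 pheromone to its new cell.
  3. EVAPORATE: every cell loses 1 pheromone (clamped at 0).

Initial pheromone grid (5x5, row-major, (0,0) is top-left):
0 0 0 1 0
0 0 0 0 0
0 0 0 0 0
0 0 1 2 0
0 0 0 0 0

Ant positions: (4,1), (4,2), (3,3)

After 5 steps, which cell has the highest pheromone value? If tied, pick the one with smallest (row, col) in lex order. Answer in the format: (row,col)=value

Step 1: ant0:(4,1)->N->(3,1) | ant1:(4,2)->N->(3,2) | ant2:(3,3)->W->(3,2)
  grid max=4 at (3,2)
Step 2: ant0:(3,1)->E->(3,2) | ant1:(3,2)->E->(3,3) | ant2:(3,2)->E->(3,3)
  grid max=5 at (3,2)
Step 3: ant0:(3,2)->E->(3,3) | ant1:(3,3)->W->(3,2) | ant2:(3,3)->W->(3,2)
  grid max=8 at (3,2)
Step 4: ant0:(3,3)->W->(3,2) | ant1:(3,2)->E->(3,3) | ant2:(3,2)->E->(3,3)
  grid max=9 at (3,2)
Step 5: ant0:(3,2)->E->(3,3) | ant1:(3,3)->W->(3,2) | ant2:(3,3)->W->(3,2)
  grid max=12 at (3,2)
Final grid:
  0 0 0 0 0
  0 0 0 0 0
  0 0 0 0 0
  0 0 12 9 0
  0 0 0 0 0
Max pheromone 12 at (3,2)

Answer: (3,2)=12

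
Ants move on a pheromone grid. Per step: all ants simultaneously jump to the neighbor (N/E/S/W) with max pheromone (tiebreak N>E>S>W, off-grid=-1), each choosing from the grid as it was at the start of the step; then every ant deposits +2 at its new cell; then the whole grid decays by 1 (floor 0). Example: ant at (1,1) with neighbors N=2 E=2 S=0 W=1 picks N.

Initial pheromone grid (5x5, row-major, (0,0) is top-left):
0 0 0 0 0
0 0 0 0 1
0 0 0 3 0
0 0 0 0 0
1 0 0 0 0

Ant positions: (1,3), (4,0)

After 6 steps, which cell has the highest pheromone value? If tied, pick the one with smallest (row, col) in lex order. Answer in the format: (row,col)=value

Step 1: ant0:(1,3)->S->(2,3) | ant1:(4,0)->N->(3,0)
  grid max=4 at (2,3)
Step 2: ant0:(2,3)->N->(1,3) | ant1:(3,0)->N->(2,0)
  grid max=3 at (2,3)
Step 3: ant0:(1,3)->S->(2,3) | ant1:(2,0)->N->(1,0)
  grid max=4 at (2,3)
Step 4: ant0:(2,3)->N->(1,3) | ant1:(1,0)->N->(0,0)
  grid max=3 at (2,3)
Step 5: ant0:(1,3)->S->(2,3) | ant1:(0,0)->E->(0,1)
  grid max=4 at (2,3)
Step 6: ant0:(2,3)->N->(1,3) | ant1:(0,1)->E->(0,2)
  grid max=3 at (2,3)
Final grid:
  0 0 1 0 0
  0 0 0 1 0
  0 0 0 3 0
  0 0 0 0 0
  0 0 0 0 0
Max pheromone 3 at (2,3)

Answer: (2,3)=3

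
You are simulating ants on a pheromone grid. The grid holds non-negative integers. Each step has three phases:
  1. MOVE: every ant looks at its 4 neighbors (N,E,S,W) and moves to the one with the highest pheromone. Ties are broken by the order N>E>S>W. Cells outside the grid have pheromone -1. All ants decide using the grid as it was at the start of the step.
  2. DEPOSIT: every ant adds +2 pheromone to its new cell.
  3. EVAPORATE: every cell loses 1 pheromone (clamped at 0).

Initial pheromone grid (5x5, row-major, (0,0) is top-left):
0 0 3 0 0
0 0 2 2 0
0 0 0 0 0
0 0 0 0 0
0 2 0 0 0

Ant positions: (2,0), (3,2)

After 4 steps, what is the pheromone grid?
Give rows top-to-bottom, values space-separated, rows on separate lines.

After step 1: ants at (1,0),(2,2)
  0 0 2 0 0
  1 0 1 1 0
  0 0 1 0 0
  0 0 0 0 0
  0 1 0 0 0
After step 2: ants at (0,0),(1,2)
  1 0 1 0 0
  0 0 2 0 0
  0 0 0 0 0
  0 0 0 0 0
  0 0 0 0 0
After step 3: ants at (0,1),(0,2)
  0 1 2 0 0
  0 0 1 0 0
  0 0 0 0 0
  0 0 0 0 0
  0 0 0 0 0
After step 4: ants at (0,2),(1,2)
  0 0 3 0 0
  0 0 2 0 0
  0 0 0 0 0
  0 0 0 0 0
  0 0 0 0 0

0 0 3 0 0
0 0 2 0 0
0 0 0 0 0
0 0 0 0 0
0 0 0 0 0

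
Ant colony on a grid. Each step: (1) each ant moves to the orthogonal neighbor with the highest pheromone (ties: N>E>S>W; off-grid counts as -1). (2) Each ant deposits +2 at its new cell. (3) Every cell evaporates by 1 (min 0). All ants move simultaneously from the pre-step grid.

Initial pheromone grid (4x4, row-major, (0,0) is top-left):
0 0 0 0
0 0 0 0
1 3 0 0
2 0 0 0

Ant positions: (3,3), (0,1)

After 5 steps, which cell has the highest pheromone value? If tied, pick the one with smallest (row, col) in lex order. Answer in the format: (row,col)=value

Answer: (0,3)=4

Derivation:
Step 1: ant0:(3,3)->N->(2,3) | ant1:(0,1)->E->(0,2)
  grid max=2 at (2,1)
Step 2: ant0:(2,3)->N->(1,3) | ant1:(0,2)->E->(0,3)
  grid max=1 at (0,3)
Step 3: ant0:(1,3)->N->(0,3) | ant1:(0,3)->S->(1,3)
  grid max=2 at (0,3)
Step 4: ant0:(0,3)->S->(1,3) | ant1:(1,3)->N->(0,3)
  grid max=3 at (0,3)
Step 5: ant0:(1,3)->N->(0,3) | ant1:(0,3)->S->(1,3)
  grid max=4 at (0,3)
Final grid:
  0 0 0 4
  0 0 0 4
  0 0 0 0
  0 0 0 0
Max pheromone 4 at (0,3)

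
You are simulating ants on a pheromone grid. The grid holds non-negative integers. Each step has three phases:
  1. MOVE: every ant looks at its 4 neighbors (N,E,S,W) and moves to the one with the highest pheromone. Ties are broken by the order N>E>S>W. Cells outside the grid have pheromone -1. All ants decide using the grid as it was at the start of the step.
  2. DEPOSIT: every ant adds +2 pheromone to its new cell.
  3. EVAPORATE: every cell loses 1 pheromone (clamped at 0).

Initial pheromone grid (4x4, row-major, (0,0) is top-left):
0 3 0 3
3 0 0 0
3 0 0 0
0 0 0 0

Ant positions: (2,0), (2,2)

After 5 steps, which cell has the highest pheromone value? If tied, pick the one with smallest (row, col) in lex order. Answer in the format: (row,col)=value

Step 1: ant0:(2,0)->N->(1,0) | ant1:(2,2)->N->(1,2)
  grid max=4 at (1,0)
Step 2: ant0:(1,0)->S->(2,0) | ant1:(1,2)->N->(0,2)
  grid max=3 at (1,0)
Step 3: ant0:(2,0)->N->(1,0) | ant1:(0,2)->E->(0,3)
  grid max=4 at (1,0)
Step 4: ant0:(1,0)->S->(2,0) | ant1:(0,3)->S->(1,3)
  grid max=3 at (1,0)
Step 5: ant0:(2,0)->N->(1,0) | ant1:(1,3)->N->(0,3)
  grid max=4 at (1,0)
Final grid:
  0 0 0 2
  4 0 0 0
  2 0 0 0
  0 0 0 0
Max pheromone 4 at (1,0)

Answer: (1,0)=4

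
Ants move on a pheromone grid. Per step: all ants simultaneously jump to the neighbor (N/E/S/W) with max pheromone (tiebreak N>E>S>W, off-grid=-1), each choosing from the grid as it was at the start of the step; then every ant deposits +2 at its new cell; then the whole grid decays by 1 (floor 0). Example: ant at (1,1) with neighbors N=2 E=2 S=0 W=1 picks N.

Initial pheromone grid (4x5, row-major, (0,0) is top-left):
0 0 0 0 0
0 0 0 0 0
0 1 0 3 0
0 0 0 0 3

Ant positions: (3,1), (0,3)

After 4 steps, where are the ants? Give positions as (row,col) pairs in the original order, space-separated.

Step 1: ant0:(3,1)->N->(2,1) | ant1:(0,3)->E->(0,4)
  grid max=2 at (2,1)
Step 2: ant0:(2,1)->N->(1,1) | ant1:(0,4)->S->(1,4)
  grid max=1 at (1,1)
Step 3: ant0:(1,1)->S->(2,1) | ant1:(1,4)->N->(0,4)
  grid max=2 at (2,1)
Step 4: ant0:(2,1)->N->(1,1) | ant1:(0,4)->S->(1,4)
  grid max=1 at (1,1)

(1,1) (1,4)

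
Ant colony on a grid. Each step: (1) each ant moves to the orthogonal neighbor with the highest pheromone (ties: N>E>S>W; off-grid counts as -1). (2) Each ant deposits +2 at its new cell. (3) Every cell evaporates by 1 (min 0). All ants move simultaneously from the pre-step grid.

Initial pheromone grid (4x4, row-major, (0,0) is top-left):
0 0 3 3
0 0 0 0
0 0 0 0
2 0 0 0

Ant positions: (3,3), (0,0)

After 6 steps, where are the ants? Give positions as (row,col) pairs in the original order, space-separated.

Step 1: ant0:(3,3)->N->(2,3) | ant1:(0,0)->E->(0,1)
  grid max=2 at (0,2)
Step 2: ant0:(2,3)->N->(1,3) | ant1:(0,1)->E->(0,2)
  grid max=3 at (0,2)
Step 3: ant0:(1,3)->N->(0,3) | ant1:(0,2)->E->(0,3)
  grid max=4 at (0,3)
Step 4: ant0:(0,3)->W->(0,2) | ant1:(0,3)->W->(0,2)
  grid max=5 at (0,2)
Step 5: ant0:(0,2)->E->(0,3) | ant1:(0,2)->E->(0,3)
  grid max=6 at (0,3)
Step 6: ant0:(0,3)->W->(0,2) | ant1:(0,3)->W->(0,2)
  grid max=7 at (0,2)

(0,2) (0,2)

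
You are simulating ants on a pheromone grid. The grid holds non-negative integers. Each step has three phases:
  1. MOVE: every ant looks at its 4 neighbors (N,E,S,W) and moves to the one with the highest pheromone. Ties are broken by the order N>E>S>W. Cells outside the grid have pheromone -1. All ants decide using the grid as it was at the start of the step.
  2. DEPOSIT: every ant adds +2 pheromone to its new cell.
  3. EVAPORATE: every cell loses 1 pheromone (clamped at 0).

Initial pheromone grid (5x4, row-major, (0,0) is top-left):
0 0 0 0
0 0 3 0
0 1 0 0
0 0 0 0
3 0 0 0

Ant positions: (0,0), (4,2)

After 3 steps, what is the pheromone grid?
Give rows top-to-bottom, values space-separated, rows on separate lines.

After step 1: ants at (0,1),(3,2)
  0 1 0 0
  0 0 2 0
  0 0 0 0
  0 0 1 0
  2 0 0 0
After step 2: ants at (0,2),(2,2)
  0 0 1 0
  0 0 1 0
  0 0 1 0
  0 0 0 0
  1 0 0 0
After step 3: ants at (1,2),(1,2)
  0 0 0 0
  0 0 4 0
  0 0 0 0
  0 0 0 0
  0 0 0 0

0 0 0 0
0 0 4 0
0 0 0 0
0 0 0 0
0 0 0 0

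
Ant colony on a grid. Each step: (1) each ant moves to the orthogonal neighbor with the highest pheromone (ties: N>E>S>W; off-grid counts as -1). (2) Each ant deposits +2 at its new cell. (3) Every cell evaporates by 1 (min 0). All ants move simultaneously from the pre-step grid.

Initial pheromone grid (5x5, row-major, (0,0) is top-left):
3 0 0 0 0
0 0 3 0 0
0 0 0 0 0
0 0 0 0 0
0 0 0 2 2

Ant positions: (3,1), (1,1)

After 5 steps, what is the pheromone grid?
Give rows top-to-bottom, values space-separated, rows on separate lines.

After step 1: ants at (2,1),(1,2)
  2 0 0 0 0
  0 0 4 0 0
  0 1 0 0 0
  0 0 0 0 0
  0 0 0 1 1
After step 2: ants at (1,1),(0,2)
  1 0 1 0 0
  0 1 3 0 0
  0 0 0 0 0
  0 0 0 0 0
  0 0 0 0 0
After step 3: ants at (1,2),(1,2)
  0 0 0 0 0
  0 0 6 0 0
  0 0 0 0 0
  0 0 0 0 0
  0 0 0 0 0
After step 4: ants at (0,2),(0,2)
  0 0 3 0 0
  0 0 5 0 0
  0 0 0 0 0
  0 0 0 0 0
  0 0 0 0 0
After step 5: ants at (1,2),(1,2)
  0 0 2 0 0
  0 0 8 0 0
  0 0 0 0 0
  0 0 0 0 0
  0 0 0 0 0

0 0 2 0 0
0 0 8 0 0
0 0 0 0 0
0 0 0 0 0
0 0 0 0 0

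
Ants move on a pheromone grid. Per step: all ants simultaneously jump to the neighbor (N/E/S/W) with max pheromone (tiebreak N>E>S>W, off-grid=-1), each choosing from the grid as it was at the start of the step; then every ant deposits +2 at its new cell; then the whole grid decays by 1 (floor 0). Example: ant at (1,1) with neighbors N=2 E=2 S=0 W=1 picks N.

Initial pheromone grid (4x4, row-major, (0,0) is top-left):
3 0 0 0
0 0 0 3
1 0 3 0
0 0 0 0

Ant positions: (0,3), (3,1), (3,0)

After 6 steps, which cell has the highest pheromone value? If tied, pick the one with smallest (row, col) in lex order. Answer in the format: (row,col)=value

Step 1: ant0:(0,3)->S->(1,3) | ant1:(3,1)->N->(2,1) | ant2:(3,0)->N->(2,0)
  grid max=4 at (1,3)
Step 2: ant0:(1,3)->N->(0,3) | ant1:(2,1)->E->(2,2) | ant2:(2,0)->E->(2,1)
  grid max=3 at (1,3)
Step 3: ant0:(0,3)->S->(1,3) | ant1:(2,2)->W->(2,1) | ant2:(2,1)->E->(2,2)
  grid max=4 at (1,3)
Step 4: ant0:(1,3)->N->(0,3) | ant1:(2,1)->E->(2,2) | ant2:(2,2)->W->(2,1)
  grid max=5 at (2,2)
Step 5: ant0:(0,3)->S->(1,3) | ant1:(2,2)->W->(2,1) | ant2:(2,1)->E->(2,2)
  grid max=6 at (2,2)
Step 6: ant0:(1,3)->N->(0,3) | ant1:(2,1)->E->(2,2) | ant2:(2,2)->W->(2,1)
  grid max=7 at (2,2)
Final grid:
  0 0 0 1
  0 0 0 3
  0 6 7 0
  0 0 0 0
Max pheromone 7 at (2,2)

Answer: (2,2)=7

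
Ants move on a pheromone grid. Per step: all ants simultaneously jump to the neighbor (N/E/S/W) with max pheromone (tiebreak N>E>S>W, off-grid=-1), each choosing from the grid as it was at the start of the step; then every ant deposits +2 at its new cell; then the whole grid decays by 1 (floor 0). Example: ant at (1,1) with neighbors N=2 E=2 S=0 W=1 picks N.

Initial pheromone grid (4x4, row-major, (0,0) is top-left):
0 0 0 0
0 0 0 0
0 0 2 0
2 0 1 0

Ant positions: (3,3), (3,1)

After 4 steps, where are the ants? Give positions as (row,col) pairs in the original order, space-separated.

Step 1: ant0:(3,3)->W->(3,2) | ant1:(3,1)->W->(3,0)
  grid max=3 at (3,0)
Step 2: ant0:(3,2)->N->(2,2) | ant1:(3,0)->N->(2,0)
  grid max=2 at (2,2)
Step 3: ant0:(2,2)->S->(3,2) | ant1:(2,0)->S->(3,0)
  grid max=3 at (3,0)
Step 4: ant0:(3,2)->N->(2,2) | ant1:(3,0)->N->(2,0)
  grid max=2 at (2,2)

(2,2) (2,0)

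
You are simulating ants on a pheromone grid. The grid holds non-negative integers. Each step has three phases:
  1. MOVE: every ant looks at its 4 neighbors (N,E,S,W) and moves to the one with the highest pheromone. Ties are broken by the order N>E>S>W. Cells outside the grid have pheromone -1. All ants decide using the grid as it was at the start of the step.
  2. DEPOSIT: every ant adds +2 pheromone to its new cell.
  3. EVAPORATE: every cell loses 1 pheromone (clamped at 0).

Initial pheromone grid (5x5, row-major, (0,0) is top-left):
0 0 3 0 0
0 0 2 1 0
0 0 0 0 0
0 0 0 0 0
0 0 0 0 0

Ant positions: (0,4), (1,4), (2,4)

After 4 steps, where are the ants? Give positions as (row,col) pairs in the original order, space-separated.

Step 1: ant0:(0,4)->S->(1,4) | ant1:(1,4)->W->(1,3) | ant2:(2,4)->N->(1,4)
  grid max=3 at (1,4)
Step 2: ant0:(1,4)->W->(1,3) | ant1:(1,3)->E->(1,4) | ant2:(1,4)->W->(1,3)
  grid max=5 at (1,3)
Step 3: ant0:(1,3)->E->(1,4) | ant1:(1,4)->W->(1,3) | ant2:(1,3)->E->(1,4)
  grid max=7 at (1,4)
Step 4: ant0:(1,4)->W->(1,3) | ant1:(1,3)->E->(1,4) | ant2:(1,4)->W->(1,3)
  grid max=9 at (1,3)

(1,3) (1,4) (1,3)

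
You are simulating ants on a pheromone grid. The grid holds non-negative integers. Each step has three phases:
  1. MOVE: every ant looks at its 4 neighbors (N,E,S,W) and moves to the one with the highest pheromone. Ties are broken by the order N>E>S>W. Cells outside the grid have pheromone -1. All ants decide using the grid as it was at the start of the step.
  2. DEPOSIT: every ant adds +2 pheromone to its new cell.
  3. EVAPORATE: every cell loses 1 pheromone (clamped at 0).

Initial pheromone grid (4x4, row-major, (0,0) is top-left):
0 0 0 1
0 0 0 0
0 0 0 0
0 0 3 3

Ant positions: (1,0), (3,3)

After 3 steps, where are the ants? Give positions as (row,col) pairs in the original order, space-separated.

Step 1: ant0:(1,0)->N->(0,0) | ant1:(3,3)->W->(3,2)
  grid max=4 at (3,2)
Step 2: ant0:(0,0)->E->(0,1) | ant1:(3,2)->E->(3,3)
  grid max=3 at (3,2)
Step 3: ant0:(0,1)->E->(0,2) | ant1:(3,3)->W->(3,2)
  grid max=4 at (3,2)

(0,2) (3,2)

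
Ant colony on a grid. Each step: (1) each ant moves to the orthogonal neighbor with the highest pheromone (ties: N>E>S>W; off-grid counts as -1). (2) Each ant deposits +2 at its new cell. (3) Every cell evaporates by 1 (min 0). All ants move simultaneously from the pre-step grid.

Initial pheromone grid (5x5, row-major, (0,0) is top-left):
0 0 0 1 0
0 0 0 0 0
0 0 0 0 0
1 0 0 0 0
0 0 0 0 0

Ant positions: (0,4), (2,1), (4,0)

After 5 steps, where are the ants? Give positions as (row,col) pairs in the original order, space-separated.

Step 1: ant0:(0,4)->W->(0,3) | ant1:(2,1)->N->(1,1) | ant2:(4,0)->N->(3,0)
  grid max=2 at (0,3)
Step 2: ant0:(0,3)->E->(0,4) | ant1:(1,1)->N->(0,1) | ant2:(3,0)->N->(2,0)
  grid max=1 at (0,1)
Step 3: ant0:(0,4)->W->(0,3) | ant1:(0,1)->E->(0,2) | ant2:(2,0)->S->(3,0)
  grid max=2 at (0,3)
Step 4: ant0:(0,3)->W->(0,2) | ant1:(0,2)->E->(0,3) | ant2:(3,0)->N->(2,0)
  grid max=3 at (0,3)
Step 5: ant0:(0,2)->E->(0,3) | ant1:(0,3)->W->(0,2) | ant2:(2,0)->S->(3,0)
  grid max=4 at (0,3)

(0,3) (0,2) (3,0)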